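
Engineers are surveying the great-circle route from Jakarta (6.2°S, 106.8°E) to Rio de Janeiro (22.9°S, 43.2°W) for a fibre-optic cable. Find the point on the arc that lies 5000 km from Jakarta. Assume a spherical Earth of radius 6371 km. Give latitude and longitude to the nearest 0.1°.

Convert each endpoint to a unit vector on the sphere (x = cos φ cos λ, y = cos φ sin λ, z = sin φ).
The central angle between the endpoints is δ = arccos(p₁·p₂) ≈ 2.420 rad (138.7°). The total great-circle distance is δ·R ≈ 2.420 × 6371 ≈ 15421 km, so the target fraction is f = 5000/15421 ≈ 0.324.
Interpolate at f ≈ 0.324 with slerp weights a = sin((1−f)δ)/sin δ ≈ 1.511, b = sin(fδ)/sin δ ≈ 1.070.
p = a·p₁ + b·p₂ ≈ (0.284, 0.764, -0.580); φ = arcsin(p_z) ≈ -35.43°, λ = atan2(p_y, p_x) ≈ 69.57°.

≈ 35.4°S, 69.6°E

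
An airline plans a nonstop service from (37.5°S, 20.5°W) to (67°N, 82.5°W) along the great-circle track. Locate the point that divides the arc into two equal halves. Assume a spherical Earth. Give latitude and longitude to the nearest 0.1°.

≈ (16.7°N, 40.0°W)

The haversine formula gives a central angle δ ≈ 1.999 rad (114.5°) between the endpoints.
Interpolate at f = 1/2 with slerp weights a = sin((1−f)δ)/sin δ ≈ 0.924, b = sin(fδ)/sin δ ≈ 0.924.
p = a·p₁ + b·p₂ ≈ (0.734, -0.615, 0.288); φ = arcsin(p_z) ≈ 16.75°, λ = atan2(p_y, p_x) ≈ -39.95°.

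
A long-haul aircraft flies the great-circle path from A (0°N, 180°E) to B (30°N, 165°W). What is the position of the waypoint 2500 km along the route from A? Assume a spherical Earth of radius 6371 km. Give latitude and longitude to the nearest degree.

From cos δ = sin φ₁ sin φ₂ + cos φ₁ cos φ₂ cos Δλ, the central angle is δ ≈ 0.580 rad (33.2°). The total great-circle distance is δ·R ≈ 0.580 × 6371 ≈ 3695 km, so the target fraction is f = 2500/3695 ≈ 0.677.
Interpolate at f ≈ 0.677 with slerp weights a = sin((1−f)δ)/sin δ ≈ 0.340, b = sin(fδ)/sin δ ≈ 0.698.
p = a·p₁ + b·p₂ ≈ (-0.924, -0.156, 0.349); φ = arcsin(p_z) ≈ 20.42°, λ = atan2(p_y, p_x) ≈ -170.39°.

≈ (20°N, 170°W)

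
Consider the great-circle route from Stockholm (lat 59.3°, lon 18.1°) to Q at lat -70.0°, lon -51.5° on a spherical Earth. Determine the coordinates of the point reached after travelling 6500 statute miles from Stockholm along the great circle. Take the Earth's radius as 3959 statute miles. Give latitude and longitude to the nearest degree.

From cos δ = sin φ₁ sin φ₂ + cos φ₁ cos φ₂ cos Δλ, the central angle is δ ≈ 2.415 rad (138.3°). The total great-circle distance is δ·R ≈ 2.415 × 3959 ≈ 9559 mi, so the target fraction is f = 6500/9559 ≈ 0.680.
Interpolate at f ≈ 0.680 with slerp weights a = sin((1−f)δ)/sin δ ≈ 1.050, b = sin(fδ)/sin δ ≈ 1.501.
p = a·p₁ + b·p₂ ≈ (0.829, -0.235, -0.507); φ = arcsin(p_z) ≈ -30.47°, λ = atan2(p_y, p_x) ≈ -15.83°.

≈ lat -30°, lon -16°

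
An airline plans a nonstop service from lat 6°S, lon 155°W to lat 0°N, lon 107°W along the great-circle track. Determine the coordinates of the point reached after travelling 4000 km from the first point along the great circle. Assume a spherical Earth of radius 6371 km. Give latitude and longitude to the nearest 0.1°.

≈ lat 1.7°S, lon 119.2°W

Convert each endpoint to a unit vector on the sphere (x = cos φ cos λ, y = cos φ sin λ, z = sin φ).
The central angle between the endpoints is δ = arccos(p₁·p₂) ≈ 0.843 rad (48.3°). The total great-circle distance is δ·R ≈ 0.843 × 6371 ≈ 5369 km, so the target fraction is f = 4000/5369 ≈ 0.745.
Interpolate at f ≈ 0.745 with slerp weights a = sin((1−f)δ)/sin δ ≈ 0.286, b = sin(fδ)/sin δ ≈ 0.787.
p = a·p₁ + b·p₂ ≈ (-0.488, -0.873, -0.030); φ = arcsin(p_z) ≈ -1.71°, λ = atan2(p_y, p_x) ≈ -119.19°.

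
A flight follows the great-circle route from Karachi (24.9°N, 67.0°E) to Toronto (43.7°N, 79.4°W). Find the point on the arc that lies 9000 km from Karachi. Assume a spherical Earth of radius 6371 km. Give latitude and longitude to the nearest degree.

Convert each endpoint to a unit vector on the sphere (x = cos φ cos λ, y = cos φ sin λ, z = sin φ).
The central angle between the endpoints is δ = arccos(p₁·p₂) ≈ 1.829 rad (104.8°). The total great-circle distance is δ·R ≈ 1.829 × 6371 ≈ 11652 km, so the target fraction is f = 9000/11652 ≈ 0.772.
Interpolate at f ≈ 0.772 with slerp weights a = sin((1−f)δ)/sin δ ≈ 0.418, b = sin(fδ)/sin δ ≈ 1.021.
p = a·p₁ + b·p₂ ≈ (0.284, -0.377, 0.882); φ = arcsin(p_z) ≈ 61.85°, λ = atan2(p_y, p_x) ≈ -52.97°.

≈ 62°N, 53°W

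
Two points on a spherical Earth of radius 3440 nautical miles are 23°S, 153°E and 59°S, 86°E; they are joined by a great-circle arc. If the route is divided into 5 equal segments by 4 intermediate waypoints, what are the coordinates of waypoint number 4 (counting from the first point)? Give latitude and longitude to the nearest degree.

Write both endpoints as unit vectors p₁, p₂ with components (cos φ cos λ, cos φ sin λ, sin φ).
The central angle between the endpoints is δ = arccos(p₁·p₂) ≈ 1.024 rad (58.7°).
Interpolate at f = 4/5 with slerp weights a = sin((1−f)δ)/sin δ ≈ 0.238, b = sin(fδ)/sin δ ≈ 0.855.
p = a·p₁ + b·p₂ ≈ (-0.165, 0.539, -0.826); φ = arcsin(p_z) ≈ -55.70°, λ = atan2(p_y, p_x) ≈ 106.98°.

≈ 56°S, 107°E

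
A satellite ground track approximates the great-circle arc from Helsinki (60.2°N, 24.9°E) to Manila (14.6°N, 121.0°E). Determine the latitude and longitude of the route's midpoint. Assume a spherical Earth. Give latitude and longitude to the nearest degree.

≈ 47°N, 93°E

The haversine formula gives a central angle δ ≈ 1.402 rad (80.3°) between the endpoints.
Interpolate at f = 1/2 with slerp weights a = sin((1−f)δ)/sin δ ≈ 0.654, b = sin(fδ)/sin δ ≈ 0.654.
p = a·p₁ + b·p₂ ≈ (-0.031, 0.680, 0.733); φ = arcsin(p_z) ≈ 47.12°, λ = atan2(p_y, p_x) ≈ 92.63°.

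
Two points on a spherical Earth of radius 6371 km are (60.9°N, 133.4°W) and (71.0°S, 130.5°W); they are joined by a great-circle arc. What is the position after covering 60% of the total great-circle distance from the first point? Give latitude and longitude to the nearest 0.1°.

≈ (18.2°S, 132.1°W)

Convert each endpoint to a unit vector on the sphere (x = cos φ cos λ, y = cos φ sin λ, z = sin φ).
The central angle between the endpoints is δ = arccos(p₁·p₂) ≈ 2.302 rad (131.9°).
Interpolate at f = 0.60 with slerp weights a = sin((1−f)δ)/sin δ ≈ 1.070, b = sin(fδ)/sin δ ≈ 1.320.
p = a·p₁ + b·p₂ ≈ (-0.637, -0.705, -0.313); φ = arcsin(p_z) ≈ -18.24°, λ = atan2(p_y, p_x) ≈ -132.09°.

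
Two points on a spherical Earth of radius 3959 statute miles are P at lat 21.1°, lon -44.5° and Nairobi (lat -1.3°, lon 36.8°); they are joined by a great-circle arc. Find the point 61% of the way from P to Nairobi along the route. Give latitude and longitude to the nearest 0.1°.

Write both endpoints as unit vectors p₁, p₂ with components (cos φ cos λ, cos φ sin λ, sin φ).
The central angle between the endpoints is δ = arccos(p₁·p₂) ≈ 1.437 rad (82.4°).
Interpolate at f = 0.61 with slerp weights a = sin((1−f)δ)/sin δ ≈ 0.536, b = sin(fδ)/sin δ ≈ 0.776.
p = a·p₁ + b·p₂ ≈ (0.978, 0.114, 0.176); φ = arcsin(p_z) ≈ 10.11°, λ = atan2(p_y, p_x) ≈ 6.63°.

≈ lat 10.1°, lon 6.6°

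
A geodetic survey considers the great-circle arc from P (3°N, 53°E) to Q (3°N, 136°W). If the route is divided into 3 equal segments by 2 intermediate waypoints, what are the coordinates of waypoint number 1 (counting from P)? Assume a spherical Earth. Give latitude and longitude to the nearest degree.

From cos δ = sin φ₁ sin φ₂ + cos φ₁ cos φ₂ cos Δλ, the central angle is δ ≈ 2.953 rad (169.2°).
Interpolate at f = 1/3 with slerp weights a = sin((1−f)δ)/sin δ ≈ 4.914, b = sin(fδ)/sin δ ≈ 4.439.
p = a·p₁ + b·p₂ ≈ (-0.236, 0.840, 0.490); φ = arcsin(p_z) ≈ 29.31°, λ = atan2(p_y, p_x) ≈ 105.69°.

≈ (29°N, 106°E)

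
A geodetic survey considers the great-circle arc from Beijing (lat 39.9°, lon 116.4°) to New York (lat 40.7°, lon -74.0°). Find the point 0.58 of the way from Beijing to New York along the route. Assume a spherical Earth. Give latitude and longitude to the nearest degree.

Convert each endpoint to a unit vector on the sphere (x = cos φ cos λ, y = cos φ sin λ, z = sin φ).
The central angle between the endpoints is δ = arccos(p₁·p₂) ≈ 1.725 rad (98.8°).
Interpolate at f = 0.58 with slerp weights a = sin((1−f)δ)/sin δ ≈ 0.671, b = sin(fδ)/sin δ ≈ 0.852.
p = a·p₁ + b·p₂ ≈ (-0.051, -0.160, 0.986); φ = arcsin(p_z) ≈ 80.34°, λ = atan2(p_y, p_x) ≈ -107.62°.

≈ lat 80°, lon -108°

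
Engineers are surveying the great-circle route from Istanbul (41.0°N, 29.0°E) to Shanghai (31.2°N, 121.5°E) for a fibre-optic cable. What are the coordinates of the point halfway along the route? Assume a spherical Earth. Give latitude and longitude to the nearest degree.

Convert each endpoint to a unit vector on the sphere (x = cos φ cos λ, y = cos φ sin λ, z = sin φ).
The central angle between the endpoints is δ = arccos(p₁·p₂) ≈ 1.254 rad (71.8°).
Interpolate at f = 1/2 with slerp weights a = sin((1−f)δ)/sin δ ≈ 0.617, b = sin(fδ)/sin δ ≈ 0.617.
p = a·p₁ + b·p₂ ≈ (0.132, 0.676, 0.725); φ = arcsin(p_z) ≈ 46.46°, λ = atan2(p_y, p_x) ≈ 78.99°.

≈ (46°N, 79°E)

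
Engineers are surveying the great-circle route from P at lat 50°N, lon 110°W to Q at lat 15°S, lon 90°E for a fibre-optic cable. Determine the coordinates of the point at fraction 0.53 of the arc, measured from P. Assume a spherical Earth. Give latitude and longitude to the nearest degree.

≈ lat 47°N, lon 118°E

Convert each endpoint to a unit vector on the sphere (x = cos φ cos λ, y = cos φ sin λ, z = sin φ).
The central angle between the endpoints is δ = arccos(p₁·p₂) ≈ 2.468 rad (141.4°).
Interpolate at f = 0.53 with slerp weights a = sin((1−f)δ)/sin δ ≈ 1.470, b = sin(fδ)/sin δ ≈ 1.548.
p = a·p₁ + b·p₂ ≈ (-0.323, 0.608, 0.725); φ = arcsin(p_z) ≈ 46.50°, λ = atan2(p_y, p_x) ≈ 118.00°.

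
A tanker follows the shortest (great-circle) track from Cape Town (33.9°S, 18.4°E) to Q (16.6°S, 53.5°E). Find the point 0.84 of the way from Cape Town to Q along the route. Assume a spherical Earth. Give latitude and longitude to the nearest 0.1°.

≈ (19.9°S, 48.5°E)

Convert each endpoint to a unit vector on the sphere (x = cos φ cos λ, y = cos φ sin λ, z = sin φ).
The central angle between the endpoints is δ = arccos(p₁·p₂) ≈ 0.626 rad (35.9°).
Interpolate at f = 0.84 with slerp weights a = sin((1−f)δ)/sin δ ≈ 0.171, b = sin(fδ)/sin δ ≈ 0.857.
p = a·p₁ + b·p₂ ≈ (0.623, 0.705, -0.340); φ = arcsin(p_z) ≈ -19.87°, λ = atan2(p_y, p_x) ≈ 48.53°.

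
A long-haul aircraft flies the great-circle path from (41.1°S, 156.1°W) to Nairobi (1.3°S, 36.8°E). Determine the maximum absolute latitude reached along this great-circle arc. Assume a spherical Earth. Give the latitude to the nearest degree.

The great circle lies in the plane with unit normal n̂ = (p₁ × p₂)/|p₁ × p₂|.
Here n̂_z ≈ -0.242; the vertex latitude is φ_max = arccos|n̂_z| ≈ 76.0°.
Check via Clairaut: cos φ_max = |cos φ₁| · sin C = cos(41.1°)·sin(161.3°) ≈ 0.242, again giving ≈ 76.0°.

≈ 76°S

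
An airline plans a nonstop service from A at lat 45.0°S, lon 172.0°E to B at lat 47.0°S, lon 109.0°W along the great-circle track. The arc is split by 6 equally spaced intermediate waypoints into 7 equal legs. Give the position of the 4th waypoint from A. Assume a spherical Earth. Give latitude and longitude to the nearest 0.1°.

≈ lat 53.3°S, lon 143.1°W

Write both endpoints as unit vectors p₁, p₂ with components (cos φ cos λ, cos φ sin λ, sin φ).
The central angle between the endpoints is δ = arccos(p₁·p₂) ≈ 0.916 rad (52.5°).
Interpolate at f = 4/7 with slerp weights a = sin((1−f)δ)/sin δ ≈ 0.482, b = sin(fδ)/sin δ ≈ 0.630.
p = a·p₁ + b·p₂ ≈ (-0.478, -0.359, -0.802); φ = arcsin(p_z) ≈ -53.31°, λ = atan2(p_y, p_x) ≈ -143.08°.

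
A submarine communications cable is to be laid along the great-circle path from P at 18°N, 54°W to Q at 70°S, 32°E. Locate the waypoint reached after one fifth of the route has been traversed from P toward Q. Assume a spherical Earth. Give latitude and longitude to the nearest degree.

From cos δ = sin φ₁ sin φ₂ + cos φ₁ cos φ₂ cos Δλ, the central angle is δ ≈ 1.842 rad (105.5°).
Interpolate at f = 1/5 with slerp weights a = sin((1−f)δ)/sin δ ≈ 1.033, b = sin(fδ)/sin δ ≈ 0.374.
p = a·p₁ + b·p₂ ≈ (0.686, -0.727, -0.032); φ = arcsin(p_z) ≈ -1.83°, λ = atan2(p_y, p_x) ≈ -46.67°.

≈ 2°S, 47°W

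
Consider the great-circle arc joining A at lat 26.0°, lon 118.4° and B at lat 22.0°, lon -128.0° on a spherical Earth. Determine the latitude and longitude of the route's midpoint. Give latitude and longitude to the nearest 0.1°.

≈ lat 39.1°, lon 176.6°

Convert each endpoint to a unit vector on the sphere (x = cos φ cos λ, y = cos φ sin λ, z = sin φ).
The central angle between the endpoints is δ = arccos(p₁·p₂) ≈ 1.741 rad (99.8°).
Interpolate at f = 1/2 with slerp weights a = sin((1−f)δ)/sin δ ≈ 0.776, b = sin(fδ)/sin δ ≈ 0.776.
p = a·p₁ + b·p₂ ≈ (-0.775, 0.047, 0.631); φ = arcsin(p_z) ≈ 39.11°, λ = atan2(p_y, p_x) ≈ 176.56°.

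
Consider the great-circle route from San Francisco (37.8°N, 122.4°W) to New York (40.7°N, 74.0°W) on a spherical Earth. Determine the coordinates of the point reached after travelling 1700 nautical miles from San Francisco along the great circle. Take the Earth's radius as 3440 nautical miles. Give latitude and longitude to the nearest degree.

From cos δ = sin φ₁ sin φ₂ + cos φ₁ cos φ₂ cos Δλ, the central angle is δ ≈ 0.648 rad (37.1°). The total great-circle distance is δ·R ≈ 0.648 × 3440 ≈ 2229 nmi, so the target fraction is f = 1700/2229 ≈ 0.763.
Interpolate at f ≈ 0.763 with slerp weights a = sin((1−f)δ)/sin δ ≈ 0.254, b = sin(fδ)/sin δ ≈ 0.786.
p = a·p₁ + b·p₂ ≈ (0.057, -0.742, 0.668); φ = arcsin(p_z) ≈ 41.91°, λ = atan2(p_y, p_x) ≈ -85.62°.

≈ (42°N, 86°W)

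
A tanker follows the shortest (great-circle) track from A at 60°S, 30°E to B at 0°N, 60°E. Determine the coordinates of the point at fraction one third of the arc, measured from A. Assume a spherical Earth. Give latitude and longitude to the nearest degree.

Write both endpoints as unit vectors p₁, p₂ with components (cos φ cos λ, cos φ sin λ, sin φ).
The central angle between the endpoints is δ = arccos(p₁·p₂) ≈ 1.123 rad (64.3°).
Interpolate at f = 1/3 with slerp weights a = sin((1−f)δ)/sin δ ≈ 0.755, b = sin(fδ)/sin δ ≈ 0.406.
p = a·p₁ + b·p₂ ≈ (0.530, 0.540, -0.654); φ = arcsin(p_z) ≈ -40.84°, λ = atan2(p_y, p_x) ≈ 45.55°.

≈ 41°S, 46°E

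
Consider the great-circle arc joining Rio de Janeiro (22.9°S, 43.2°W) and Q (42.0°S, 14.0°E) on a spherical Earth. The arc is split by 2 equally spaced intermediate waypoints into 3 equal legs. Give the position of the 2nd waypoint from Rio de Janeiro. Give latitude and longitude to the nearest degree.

From cos δ = sin φ₁ sin φ₂ + cos φ₁ cos φ₂ cos Δλ, the central angle is δ ≈ 0.888 rad (50.9°).
Interpolate at f = 2/3 with slerp weights a = sin((1−f)δ)/sin δ ≈ 0.376, b = sin(fδ)/sin δ ≈ 0.719.
p = a·p₁ + b·p₂ ≈ (0.771, -0.108, -0.628); φ = arcsin(p_z) ≈ -38.87°, λ = atan2(p_y, p_x) ≈ -7.96°.

≈ (39°S, 8°W)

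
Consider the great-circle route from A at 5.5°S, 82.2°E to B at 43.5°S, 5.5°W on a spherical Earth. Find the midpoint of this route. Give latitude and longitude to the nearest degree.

≈ 32°S, 47°E

Write both endpoints as unit vectors p₁, p₂ with components (cos φ cos λ, cos φ sin λ, sin φ).
The central angle between the endpoints is δ = arccos(p₁·p₂) ≈ 1.476 rad (84.6°).
Interpolate at f = 1/2 with slerp weights a = sin((1−f)δ)/sin δ ≈ 0.676, b = sin(fδ)/sin δ ≈ 0.676.
p = a·p₁ + b·p₂ ≈ (0.579, 0.619, -0.530); φ = arcsin(p_z) ≈ -32.00°, λ = atan2(p_y, p_x) ≈ 46.92°.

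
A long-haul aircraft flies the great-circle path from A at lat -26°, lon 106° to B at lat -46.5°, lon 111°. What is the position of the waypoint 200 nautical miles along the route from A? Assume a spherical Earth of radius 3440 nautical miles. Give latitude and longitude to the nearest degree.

≈ lat -29°, lon 107°

Convert each endpoint to a unit vector on the sphere (x = cos φ cos λ, y = cos φ sin λ, z = sin φ).
The central angle between the endpoints is δ = arccos(p₁·p₂) ≈ 0.364 rad (20.9°). The total great-circle distance is δ·R ≈ 0.364 × 3440 ≈ 1254 nmi, so the target fraction is f = 200/1254 ≈ 0.160.
Interpolate at f ≈ 0.160 with slerp weights a = sin((1−f)δ)/sin δ ≈ 0.846, b = sin(fδ)/sin δ ≈ 0.163.
p = a·p₁ + b·p₂ ≈ (-0.250, 0.836, -0.489); φ = arcsin(p_z) ≈ -29.28°, λ = atan2(p_y, p_x) ≈ 106.64°.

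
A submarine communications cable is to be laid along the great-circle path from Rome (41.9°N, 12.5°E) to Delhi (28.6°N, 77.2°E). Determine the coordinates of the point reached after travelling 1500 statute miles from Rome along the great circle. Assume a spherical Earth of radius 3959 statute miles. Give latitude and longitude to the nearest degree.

≈ 41°N, 42°E

The haversine formula gives a central angle δ ≈ 0.929 rad (53.2°) between the endpoints. The total great-circle distance is δ·R ≈ 0.929 × 3959 ≈ 3676 mi, so the target fraction is f = 1500/3676 ≈ 0.408.
Interpolate at f ≈ 0.408 with slerp weights a = sin((1−f)δ)/sin δ ≈ 0.652, b = sin(fδ)/sin δ ≈ 0.462.
p = a·p₁ + b·p₂ ≈ (0.564, 0.501, 0.657); φ = arcsin(p_z) ≈ 41.06°, λ = atan2(p_y, p_x) ≈ 41.59°.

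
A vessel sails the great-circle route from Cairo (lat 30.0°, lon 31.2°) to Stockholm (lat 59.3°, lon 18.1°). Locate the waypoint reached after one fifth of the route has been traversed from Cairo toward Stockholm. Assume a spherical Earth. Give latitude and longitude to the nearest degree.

≈ lat 36°, lon 29°

Convert each endpoint to a unit vector on the sphere (x = cos φ cos λ, y = cos φ sin λ, z = sin φ).
The central angle between the endpoints is δ = arccos(p₁·p₂) ≈ 0.534 rad (30.6°).
Interpolate at f = 1/5 with slerp weights a = sin((1−f)δ)/sin δ ≈ 0.814, b = sin(fδ)/sin δ ≈ 0.209.
p = a·p₁ + b·p₂ ≈ (0.705, 0.398, 0.587); φ = arcsin(p_z) ≈ 35.95°, λ = atan2(p_y, p_x) ≈ 29.48°.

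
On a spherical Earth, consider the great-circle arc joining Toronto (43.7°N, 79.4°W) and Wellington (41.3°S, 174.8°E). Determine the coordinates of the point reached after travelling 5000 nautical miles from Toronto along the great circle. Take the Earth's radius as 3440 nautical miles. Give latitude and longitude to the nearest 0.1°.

≈ 12.8°S, 146.9°W

The haversine formula gives a central angle δ ≈ 2.219 rad (127.1°) between the endpoints. The total great-circle distance is δ·R ≈ 2.219 × 3440 ≈ 7634 nmi, so the target fraction is f = 5000/7634 ≈ 0.655.
Interpolate at f ≈ 0.655 with slerp weights a = sin((1−f)δ)/sin δ ≈ 0.869, b = sin(fδ)/sin δ ≈ 1.246.
p = a·p₁ + b·p₂ ≈ (-0.817, -0.533, -0.222); φ = arcsin(p_z) ≈ -12.81°, λ = atan2(p_y, p_x) ≈ -146.87°.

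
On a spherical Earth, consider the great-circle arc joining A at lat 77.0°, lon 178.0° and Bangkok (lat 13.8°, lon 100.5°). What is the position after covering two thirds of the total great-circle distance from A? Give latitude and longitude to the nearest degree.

≈ lat 38°, lon 107°

Write both endpoints as unit vectors p₁, p₂ with components (cos φ cos λ, cos φ sin λ, sin φ).
The central angle between the endpoints is δ = arccos(p₁·p₂) ≈ 1.287 rad (73.8°).
Interpolate at f = 2/3 with slerp weights a = sin((1−f)δ)/sin δ ≈ 0.433, b = sin(fδ)/sin δ ≈ 0.788.
p = a·p₁ + b·p₂ ≈ (-0.237, 0.756, 0.610); φ = arcsin(p_z) ≈ 37.61°, λ = atan2(p_y, p_x) ≈ 107.40°.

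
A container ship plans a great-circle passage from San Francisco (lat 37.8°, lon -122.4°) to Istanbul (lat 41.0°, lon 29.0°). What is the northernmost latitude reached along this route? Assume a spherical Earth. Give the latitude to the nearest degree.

≈ 73°

The great circle lies in the plane with unit normal n̂ = (p₁ × p₂)/|p₁ × p₂|.
Here n̂_z ≈ +0.288; the vertex latitude is φ_max = arccos|n̂_z| ≈ 73.3°.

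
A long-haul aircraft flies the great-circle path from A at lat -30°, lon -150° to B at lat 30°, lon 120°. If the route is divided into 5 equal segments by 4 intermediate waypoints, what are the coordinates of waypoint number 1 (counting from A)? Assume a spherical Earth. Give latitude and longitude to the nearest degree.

≈ lat -19°, lon -170°

Convert each endpoint to a unit vector on the sphere (x = cos φ cos λ, y = cos φ sin λ, z = sin φ).
The central angle between the endpoints is δ = arccos(p₁·p₂) ≈ 1.823 rad (104.5°).
Interpolate at f = 1/5 with slerp weights a = sin((1−f)δ)/sin δ ≈ 1.026, b = sin(fδ)/sin δ ≈ 0.368.
p = a·p₁ + b·p₂ ≈ (-0.929, -0.168, -0.329); φ = arcsin(p_z) ≈ -19.21°, λ = atan2(p_y, p_x) ≈ -169.74°.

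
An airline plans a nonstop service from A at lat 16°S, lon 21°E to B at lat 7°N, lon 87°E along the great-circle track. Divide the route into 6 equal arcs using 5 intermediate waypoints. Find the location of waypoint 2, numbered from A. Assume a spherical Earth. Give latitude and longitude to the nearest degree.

Write both endpoints as unit vectors p₁, p₂ with components (cos φ cos λ, cos φ sin λ, sin φ).
The central angle between the endpoints is δ = arccos(p₁·p₂) ≈ 1.208 rad (69.2°).
Interpolate at f = 2/6 with slerp weights a = sin((1−f)δ)/sin δ ≈ 0.771, b = sin(fδ)/sin δ ≈ 0.419.
p = a·p₁ + b·p₂ ≈ (0.714, 0.681, -0.162); φ = arcsin(p_z) ≈ -9.30°, λ = atan2(p_y, p_x) ≈ 43.66°.

≈ lat 9°S, lon 44°E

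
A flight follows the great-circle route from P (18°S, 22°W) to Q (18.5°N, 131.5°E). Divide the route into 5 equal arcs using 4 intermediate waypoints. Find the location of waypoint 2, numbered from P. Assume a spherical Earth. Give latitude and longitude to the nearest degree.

≈ (4°S, 40°E)

Write both endpoints as unit vectors p₁, p₂ with components (cos φ cos λ, cos φ sin λ, sin φ).
The central angle between the endpoints is δ = arccos(p₁·p₂) ≈ 2.703 rad (154.9°).
Interpolate at f = 2/5 with slerp weights a = sin((1−f)δ)/sin δ ≈ 2.350, b = sin(fδ)/sin δ ≈ 2.076.
p = a·p₁ + b·p₂ ≈ (0.767, 0.638, -0.067); φ = arcsin(p_z) ≈ -3.86°, λ = atan2(p_y, p_x) ≈ 39.72°.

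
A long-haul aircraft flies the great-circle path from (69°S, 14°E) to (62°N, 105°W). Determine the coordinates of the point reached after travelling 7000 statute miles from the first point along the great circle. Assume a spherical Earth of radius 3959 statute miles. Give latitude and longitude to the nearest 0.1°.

Write both endpoints as unit vectors p₁, p₂ with components (cos φ cos λ, cos φ sin λ, sin φ).
The central angle between the endpoints is δ = arccos(p₁·p₂) ≈ 2.704 rad (154.9°). The total great-circle distance is δ·R ≈ 2.704 × 3959 ≈ 10706 mi, so the target fraction is f = 7000/10706 ≈ 0.654.
Interpolate at f ≈ 0.654 with slerp weights a = sin((1−f)δ)/sin δ ≈ 1.901, b = sin(fδ)/sin δ ≈ 2.315.
p = a·p₁ + b·p₂ ≈ (0.380, -0.885, 0.269); φ = arcsin(p_z) ≈ 15.62°, λ = atan2(p_y, p_x) ≈ -66.78°.

≈ (15.6°N, 66.8°W)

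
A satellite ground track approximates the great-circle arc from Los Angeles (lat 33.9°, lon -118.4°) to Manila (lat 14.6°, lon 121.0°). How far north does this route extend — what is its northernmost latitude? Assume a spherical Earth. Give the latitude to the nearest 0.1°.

The great circle lies in the plane with unit normal n̂ = (p₁ × p₂)/|p₁ × p₂|.
Here n̂_z ≈ -0.718; the vertex latitude is φ_max = arccos|n̂_z| ≈ 44.1°.

≈ 44.1°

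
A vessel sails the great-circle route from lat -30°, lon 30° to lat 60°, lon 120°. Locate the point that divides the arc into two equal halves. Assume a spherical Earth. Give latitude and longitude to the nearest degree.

Convert each endpoint to a unit vector on the sphere (x = cos φ cos λ, y = cos φ sin λ, z = sin φ).
The central angle between the endpoints is δ = arccos(p₁·p₂) ≈ 2.019 rad (115.7°).
Interpolate at f = 1/2 with slerp weights a = sin((1−f)δ)/sin δ ≈ 0.939, b = sin(fδ)/sin δ ≈ 0.939.
p = a·p₁ + b·p₂ ≈ (0.470, 0.813, 0.344); φ = arcsin(p_z) ≈ 20.10°, λ = atan2(p_y, p_x) ≈ 60.00°.

≈ lat 20°, lon 60°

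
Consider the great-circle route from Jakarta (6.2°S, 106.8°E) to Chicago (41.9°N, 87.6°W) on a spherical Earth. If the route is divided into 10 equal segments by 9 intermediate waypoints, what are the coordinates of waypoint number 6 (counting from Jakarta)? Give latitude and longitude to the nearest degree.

≈ (69°N, 165°E)

Write both endpoints as unit vectors p₁, p₂ with components (cos φ cos λ, cos φ sin λ, sin φ).
The central angle between the endpoints is δ = arccos(p₁·p₂) ≈ 2.480 rad (142.1°).
Interpolate at f = 6/10 with slerp weights a = sin((1−f)δ)/sin δ ≈ 1.362, b = sin(fδ)/sin δ ≈ 1.621.
p = a·p₁ + b·p₂ ≈ (-0.341, 0.090, 0.936); φ = arcsin(p_z) ≈ 69.35°, λ = atan2(p_y, p_x) ≈ 165.15°.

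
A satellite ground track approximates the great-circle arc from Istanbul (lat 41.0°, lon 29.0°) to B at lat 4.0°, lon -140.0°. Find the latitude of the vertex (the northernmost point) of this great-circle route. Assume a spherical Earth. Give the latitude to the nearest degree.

The great circle lies in the plane with unit normal n̂ = (p₁ × p₂)/|p₁ × p₂|.
Here n̂_z ≈ -0.199; the vertex latitude is φ_max = arccos|n̂_z| ≈ 78.5°.

≈ 79°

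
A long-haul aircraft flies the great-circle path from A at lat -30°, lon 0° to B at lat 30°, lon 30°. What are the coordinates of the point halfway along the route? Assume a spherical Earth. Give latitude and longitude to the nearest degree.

≈ lat 0°, lon 15°

The haversine formula gives a central angle δ ≈ 1.160 rad (66.5°) between the endpoints.
Interpolate at f = 1/2 with slerp weights a = sin((1−f)δ)/sin δ ≈ 0.598, b = sin(fδ)/sin δ ≈ 0.598.
p = a·p₁ + b·p₂ ≈ (0.966, 0.259, 0.000); φ = arcsin(p_z) ≈ 0.00°, λ = atan2(p_y, p_x) ≈ 15.00°.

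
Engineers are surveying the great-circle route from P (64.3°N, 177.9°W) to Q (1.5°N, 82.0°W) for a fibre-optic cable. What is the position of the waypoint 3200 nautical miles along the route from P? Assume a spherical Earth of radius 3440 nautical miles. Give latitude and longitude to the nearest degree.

Write both endpoints as unit vectors p₁, p₂ with components (cos φ cos λ, cos φ sin λ, sin φ).
The central angle between the endpoints is δ = arccos(p₁·p₂) ≈ 1.592 rad (91.2°). The total great-circle distance is δ·R ≈ 1.592 × 3440 ≈ 5476 nmi, so the target fraction is f = 3200/5476 ≈ 0.584.
Interpolate at f ≈ 0.584 with slerp weights a = sin((1−f)δ)/sin δ ≈ 0.614, b = sin(fδ)/sin δ ≈ 0.802.
p = a·p₁ + b·p₂ ≈ (-0.155, -0.804, 0.575); φ = arcsin(p_z) ≈ 35.08°, λ = atan2(p_y, p_x) ≈ -100.90°.

≈ (35°N, 101°W)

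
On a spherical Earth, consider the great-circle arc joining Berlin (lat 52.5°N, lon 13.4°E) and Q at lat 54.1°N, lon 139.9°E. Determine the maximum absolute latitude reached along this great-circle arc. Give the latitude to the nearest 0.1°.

≈ 71.5°N

The great circle lies in the plane with unit normal n̂ = (p₁ × p₂)/|p₁ × p₂|.
Here n̂_z ≈ +0.318; the vertex latitude is φ_max = arccos|n̂_z| ≈ 71.5°.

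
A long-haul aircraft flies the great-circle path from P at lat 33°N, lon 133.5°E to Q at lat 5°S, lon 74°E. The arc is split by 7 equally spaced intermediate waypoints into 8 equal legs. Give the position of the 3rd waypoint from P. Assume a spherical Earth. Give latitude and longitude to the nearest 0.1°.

≈ lat 20.9°N, lon 108.3°E

Write both endpoints as unit vectors p₁, p₂ with components (cos φ cos λ, cos φ sin λ, sin φ).
The central angle between the endpoints is δ = arccos(p₁·p₂) ≈ 1.185 rad (67.9°).
Interpolate at f = 3/8 with slerp weights a = sin((1−f)δ)/sin δ ≈ 0.728, b = sin(fδ)/sin δ ≈ 0.464.
p = a·p₁ + b·p₂ ≈ (-0.293, 0.887, 0.356); φ = arcsin(p_z) ≈ 20.87°, λ = atan2(p_y, p_x) ≈ 108.27°.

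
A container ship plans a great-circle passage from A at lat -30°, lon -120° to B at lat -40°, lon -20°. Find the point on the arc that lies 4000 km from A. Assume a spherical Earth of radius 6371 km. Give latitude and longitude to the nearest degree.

The haversine formula gives a central angle δ ≈ 1.363 rad (78.1°) between the endpoints. The total great-circle distance is δ·R ≈ 1.363 × 6371 ≈ 8684 km, so the target fraction is f = 4000/8684 ≈ 0.461.
Interpolate at f ≈ 0.461 with slerp weights a = sin((1−f)δ)/sin δ ≈ 0.686, b = sin(fδ)/sin δ ≈ 0.600.
p = a·p₁ + b·p₂ ≈ (0.135, -0.671, -0.729); φ = arcsin(p_z) ≈ -46.77°, λ = atan2(p_y, p_x) ≈ -78.61°.

≈ lat -47°, lon -79°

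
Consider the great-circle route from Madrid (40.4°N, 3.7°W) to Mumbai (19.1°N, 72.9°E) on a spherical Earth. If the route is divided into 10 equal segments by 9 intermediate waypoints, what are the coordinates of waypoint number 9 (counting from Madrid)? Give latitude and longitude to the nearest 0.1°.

≈ 23.1°N, 67.0°E

The haversine formula gives a central angle δ ≈ 1.182 rad (67.7°) between the endpoints.
Interpolate at f = 9/10 with slerp weights a = sin((1−f)δ)/sin δ ≈ 0.127, b = sin(fδ)/sin δ ≈ 0.945.
p = a·p₁ + b·p₂ ≈ (0.359, 0.847, 0.392); φ = arcsin(p_z) ≈ 23.06°, λ = atan2(p_y, p_x) ≈ 67.01°.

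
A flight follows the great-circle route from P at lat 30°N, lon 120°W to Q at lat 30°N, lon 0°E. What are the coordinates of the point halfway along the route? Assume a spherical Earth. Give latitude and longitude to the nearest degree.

≈ lat 49°N, lon 60°W

The haversine formula gives a central angle δ ≈ 1.696 rad (97.2°) between the endpoints.
Interpolate at f = 1/2 with slerp weights a = sin((1−f)δ)/sin δ ≈ 0.756, b = sin(fδ)/sin δ ≈ 0.756.
p = a·p₁ + b·p₂ ≈ (0.327, -0.567, 0.756); φ = arcsin(p_z) ≈ 49.11°, λ = atan2(p_y, p_x) ≈ -60.00°.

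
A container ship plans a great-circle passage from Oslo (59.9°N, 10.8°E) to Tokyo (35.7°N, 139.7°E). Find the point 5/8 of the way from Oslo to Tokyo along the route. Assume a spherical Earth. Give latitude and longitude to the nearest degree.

Write both endpoints as unit vectors p₁, p₂ with components (cos φ cos λ, cos φ sin λ, sin φ).
The central angle between the endpoints is δ = arccos(p₁·p₂) ≈ 1.319 rad (75.6°).
Interpolate at f = 5/8 with slerp weights a = sin((1−f)δ)/sin δ ≈ 0.490, b = sin(fδ)/sin δ ≈ 0.758.
p = a·p₁ + b·p₂ ≈ (-0.228, 0.444, 0.866); φ = arcsin(p_z) ≈ 60.04°, λ = atan2(p_y, p_x) ≈ 117.17°.

≈ (60°N, 117°E)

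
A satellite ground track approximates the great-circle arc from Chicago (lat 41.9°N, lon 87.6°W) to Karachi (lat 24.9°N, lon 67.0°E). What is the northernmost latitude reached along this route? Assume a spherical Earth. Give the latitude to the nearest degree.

≈ 72°N

The great circle lies in the plane with unit normal n̂ = (p₁ × p₂)/|p₁ × p₂|.
Here n̂_z ≈ +0.307; the vertex latitude is φ_max = arccos|n̂_z| ≈ 72.1°.
Check via Clairaut: cos φ_max = |cos φ₁| · sin C = cos(41.9°)·sin(24.3°) ≈ 0.307, again giving ≈ 72.1°.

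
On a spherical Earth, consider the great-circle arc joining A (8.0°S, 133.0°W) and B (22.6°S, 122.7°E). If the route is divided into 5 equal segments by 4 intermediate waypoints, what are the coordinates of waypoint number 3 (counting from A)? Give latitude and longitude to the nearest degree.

≈ (25°S, 167°E)

Write both endpoints as unit vectors p₁, p₂ with components (cos φ cos λ, cos φ sin λ, sin φ).
The central angle between the endpoints is δ = arccos(p₁·p₂) ≈ 1.744 rad (99.9°).
Interpolate at f = 3/5 with slerp weights a = sin((1−f)δ)/sin δ ≈ 0.652, b = sin(fδ)/sin δ ≈ 0.879.
p = a·p₁ + b·p₂ ≈ (-0.879, 0.210, -0.428); φ = arcsin(p_z) ≈ -25.37°, λ = atan2(p_y, p_x) ≈ 166.53°.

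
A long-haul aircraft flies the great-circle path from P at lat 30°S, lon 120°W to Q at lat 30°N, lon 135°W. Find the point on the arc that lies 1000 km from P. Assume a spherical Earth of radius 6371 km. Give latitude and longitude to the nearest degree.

≈ lat 21°S, lon 122°W

Write both endpoints as unit vectors p₁, p₂ with components (cos φ cos λ, cos φ sin λ, sin φ).
The central angle between the endpoints is δ = arccos(p₁·p₂) ≈ 1.076 rad (61.7°). The total great-circle distance is δ·R ≈ 1.076 × 6371 ≈ 6858 km, so the target fraction is f = 1000/6858 ≈ 0.146.
Interpolate at f ≈ 0.146 with slerp weights a = sin((1−f)δ)/sin δ ≈ 0.903, b = sin(fδ)/sin δ ≈ 0.178.
p = a·p₁ + b·p₂ ≈ (-0.500, -0.786, -0.363); φ = arcsin(p_z) ≈ -21.28°, λ = atan2(p_y, p_x) ≈ -122.45°.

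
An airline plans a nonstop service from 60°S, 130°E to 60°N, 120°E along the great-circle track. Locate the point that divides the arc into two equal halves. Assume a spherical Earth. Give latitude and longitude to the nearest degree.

≈ 0°N, 125°E

From cos δ = sin φ₁ sin φ₂ + cos φ₁ cos φ₂ cos Δλ, the central angle is δ ≈ 2.099 rad (120.3°).
Interpolate at f = 1/2 with slerp weights a = sin((1−f)δ)/sin δ ≈ 1.004, b = sin(fδ)/sin δ ≈ 1.004.
p = a·p₁ + b·p₂ ≈ (-0.574, 0.819, 0.000); φ = arcsin(p_z) ≈ 0.00°, λ = atan2(p_y, p_x) ≈ 125.00°.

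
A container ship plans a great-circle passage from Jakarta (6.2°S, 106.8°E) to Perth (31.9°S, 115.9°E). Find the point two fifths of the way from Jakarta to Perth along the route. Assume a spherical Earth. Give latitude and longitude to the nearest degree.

≈ 17°S, 110°E

Write both endpoints as unit vectors p₁, p₂ with components (cos φ cos λ, cos φ sin λ, sin φ).
The central angle between the endpoints is δ = arccos(p₁·p₂) ≈ 0.472 rad (27.1°).
Interpolate at f = 2/5 with slerp weights a = sin((1−f)δ)/sin δ ≈ 0.615, b = sin(fδ)/sin δ ≈ 0.413.
p = a·p₁ + b·p₂ ≈ (-0.330, 0.900, -0.285); φ = arcsin(p_z) ≈ -16.53°, λ = atan2(p_y, p_x) ≈ 110.11°.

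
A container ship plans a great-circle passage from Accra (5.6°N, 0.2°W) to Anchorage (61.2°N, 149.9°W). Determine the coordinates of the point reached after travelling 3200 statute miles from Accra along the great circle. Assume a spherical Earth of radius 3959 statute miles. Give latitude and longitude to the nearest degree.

Write both endpoints as unit vectors p₁, p₂ with components (cos φ cos λ, cos φ sin λ, sin φ).
The central angle between the endpoints is δ = arccos(p₁·p₂) ≈ 1.905 rad (109.2°). The total great-circle distance is δ·R ≈ 1.905 × 3959 ≈ 7544 mi, so the target fraction is f = 3200/7544 ≈ 0.424.
Interpolate at f ≈ 0.424 with slerp weights a = sin((1−f)δ)/sin δ ≈ 0.942, b = sin(fδ)/sin δ ≈ 0.766.
p = a·p₁ + b·p₂ ≈ (0.619, -0.188, 0.763); φ = arcsin(p_z) ≈ 49.71°, λ = atan2(p_y, p_x) ≈ -16.92°.

≈ 50°N, 17°W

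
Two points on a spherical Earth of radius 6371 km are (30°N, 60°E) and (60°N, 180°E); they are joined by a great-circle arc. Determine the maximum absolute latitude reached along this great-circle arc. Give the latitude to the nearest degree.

The great circle lies in the plane with unit normal n̂ = (p₁ × p₂)/|p₁ × p₂|.
Here n̂_z ≈ +0.384; the vertex latitude is φ_max = arccos|n̂_z| ≈ 67.4°.

≈ 67°N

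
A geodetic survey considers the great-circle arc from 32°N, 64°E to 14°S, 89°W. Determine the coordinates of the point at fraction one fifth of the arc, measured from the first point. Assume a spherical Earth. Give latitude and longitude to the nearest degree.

Write both endpoints as unit vectors p₁, p₂ with components (cos φ cos λ, cos φ sin λ, sin φ).
The central angle between the endpoints is δ = arccos(p₁·p₂) ≈ 2.609 rad (149.5°).
Interpolate at f = 1/5 with slerp weights a = sin((1−f)δ)/sin δ ≈ 1.712, b = sin(fδ)/sin δ ≈ 0.981.
p = a·p₁ + b·p₂ ≈ (0.653, 0.353, 0.670); φ = arcsin(p_z) ≈ 42.06°, λ = atan2(p_y, p_x) ≈ 28.40°.

≈ 42°N, 28°E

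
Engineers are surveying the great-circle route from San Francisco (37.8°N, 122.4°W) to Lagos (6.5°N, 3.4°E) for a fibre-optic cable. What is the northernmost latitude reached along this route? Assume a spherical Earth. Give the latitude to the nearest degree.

≈ 46°N

The great circle lies in the plane with unit normal n̂ = (p₁ × p₂)/|p₁ × p₂|.
Here n̂_z ≈ +0.691; the vertex latitude is φ_max = arccos|n̂_z| ≈ 46.3°.
Check via Clairaut: cos φ_max = |cos φ₁| · sin C = cos(37.8°)·sin(61.1°) ≈ 0.691, again giving ≈ 46.3°.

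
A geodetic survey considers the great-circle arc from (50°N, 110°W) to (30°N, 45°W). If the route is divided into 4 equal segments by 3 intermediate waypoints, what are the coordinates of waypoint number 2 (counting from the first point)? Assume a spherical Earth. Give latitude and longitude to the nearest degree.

Convert each endpoint to a unit vector on the sphere (x = cos φ cos λ, y = cos φ sin λ, z = sin φ).
The central angle between the endpoints is δ = arccos(p₁·p₂) ≈ 0.904 rad (51.8°).
Interpolate at f = 2/4 with slerp weights a = sin((1−f)δ)/sin δ ≈ 0.556, b = sin(fδ)/sin δ ≈ 0.556.
p = a·p₁ + b·p₂ ≈ (0.218, -0.676, 0.704); φ = arcsin(p_z) ≈ 44.73°, λ = atan2(p_y, p_x) ≈ -72.12°.

≈ (45°N, 72°W)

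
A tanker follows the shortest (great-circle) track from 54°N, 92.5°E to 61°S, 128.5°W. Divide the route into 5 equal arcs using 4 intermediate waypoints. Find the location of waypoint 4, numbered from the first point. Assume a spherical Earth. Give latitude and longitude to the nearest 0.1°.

≈ 48.0°S, 179.8°W

Write both endpoints as unit vectors p₁, p₂ with components (cos φ cos λ, cos φ sin λ, sin φ).
The central angle between the endpoints is δ = arccos(p₁·p₂) ≈ 2.746 rad (157.3°).
Interpolate at f = 4/5 with slerp weights a = sin((1−f)δ)/sin δ ≈ 1.353, b = sin(fδ)/sin δ ≈ 2.102.
p = a·p₁ + b·p₂ ≈ (-0.669, -0.003, -0.743); φ = arcsin(p_z) ≈ -48.01°, λ = atan2(p_y, p_x) ≈ -179.77°.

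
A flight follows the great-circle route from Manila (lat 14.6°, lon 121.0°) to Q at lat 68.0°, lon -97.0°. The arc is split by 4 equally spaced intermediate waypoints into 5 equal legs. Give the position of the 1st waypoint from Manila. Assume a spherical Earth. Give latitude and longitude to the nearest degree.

≈ lat 33°, lon 126°

Write both endpoints as unit vectors p₁, p₂ with components (cos φ cos λ, cos φ sin λ, sin φ).
The central angle between the endpoints is δ = arccos(p₁·p₂) ≈ 1.623 rad (93.0°).
Interpolate at f = 1/5 with slerp weights a = sin((1−f)δ)/sin δ ≈ 0.964, b = sin(fδ)/sin δ ≈ 0.319.
p = a·p₁ + b·p₂ ≈ (-0.495, 0.681, 0.539); φ = arcsin(p_z) ≈ 32.63°, λ = atan2(p_y, p_x) ≈ 126.02°.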